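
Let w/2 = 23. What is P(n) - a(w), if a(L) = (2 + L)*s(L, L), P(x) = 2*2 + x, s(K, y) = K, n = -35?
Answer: -2239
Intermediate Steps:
w = 46 (w = 2*23 = 46)
P(x) = 4 + x
a(L) = L*(2 + L) (a(L) = (2 + L)*L = L*(2 + L))
P(n) - a(w) = (4 - 35) - 46*(2 + 46) = -31 - 46*48 = -31 - 1*2208 = -31 - 2208 = -2239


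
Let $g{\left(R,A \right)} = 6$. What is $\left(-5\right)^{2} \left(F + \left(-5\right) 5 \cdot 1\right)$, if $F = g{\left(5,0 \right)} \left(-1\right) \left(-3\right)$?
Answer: $-175$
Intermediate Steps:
$F = 18$ ($F = 6 \left(-1\right) \left(-3\right) = \left(-6\right) \left(-3\right) = 18$)
$\left(-5\right)^{2} \left(F + \left(-5\right) 5 \cdot 1\right) = \left(-5\right)^{2} \left(18 + \left(-5\right) 5 \cdot 1\right) = 25 \left(18 - 25\right) = 25 \left(-7\right) = -175$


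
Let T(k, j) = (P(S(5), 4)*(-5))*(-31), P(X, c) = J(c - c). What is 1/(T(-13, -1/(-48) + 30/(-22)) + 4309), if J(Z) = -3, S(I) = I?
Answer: 1/3844 ≈ 0.00026015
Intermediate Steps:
P(X, c) = -3
T(k, j) = -465 (T(k, j) = -3*(-5)*(-31) = 15*(-31) = -465)
1/(T(-13, -1/(-48) + 30/(-22)) + 4309) = 1/(-465 + 4309) = 1/3844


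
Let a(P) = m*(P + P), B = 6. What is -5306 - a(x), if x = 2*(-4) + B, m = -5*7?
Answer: -5446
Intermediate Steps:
m = -35
x = -2 (x = 2*(-4) + 6 = -8 + 6 = -2)
a(P) = -70*P (a(P) = -35*(P + P) = -70*P)
-5306 - a(x) = -5306 - (-70)*(-2) = -5306 - 1*140 = -5306 - 140 = -5446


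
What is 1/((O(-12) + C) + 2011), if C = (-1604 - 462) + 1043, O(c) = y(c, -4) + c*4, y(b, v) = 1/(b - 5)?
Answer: 17/15979 ≈ 0.0010639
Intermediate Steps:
y(b, v) = 1/(-5 + b)
O(c) = 1/(-5 + c) + 4*c (O(c) = 1/(-5 + c) + c*4 = 1/(-5 + c) + 4*c)
C = -1023 (C = -2066 + 1043 = -1023)
1/((O(-12) + C) + 2011) = 1/(((1 + 4*(-12)*(-5 - 12))/(-5 - 12) - 1023) + 2011) = 1/(((1 + 4*(-12)*(-17))/(-17) - 1023) + 2011) = 1/((-(1 + 816)/17 - 1023) + 2011) = 1/((-1/17*817 - 1023) + 2011) = 1/((-817/17 - 1023) + 2011) = 1/(-18208/17 + 2011) = 1/(15979/17) = 17/15979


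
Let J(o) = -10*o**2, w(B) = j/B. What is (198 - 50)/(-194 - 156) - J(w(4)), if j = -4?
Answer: 1676/175 ≈ 9.5771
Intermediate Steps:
w(B) = -4/B
(198 - 50)/(-194 - 156) - J(w(4)) = (198 - 50)/(-194 - 156) - (-10)*(-4/4)**2 = 148/(-350) - (-10)*(-4*1/4)**2 = 148*(-1/350) - (-10)*(-1)**2 = -74/175 - (-10) = -74/175 - 1*(-10) = -74/175 + 10 = 1676/175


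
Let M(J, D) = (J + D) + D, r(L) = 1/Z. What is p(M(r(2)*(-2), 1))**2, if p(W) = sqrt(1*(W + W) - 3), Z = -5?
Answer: 9/5 ≈ 1.8000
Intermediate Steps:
r(L) = -1/5 (r(L) = 1/(-5) = -1/5)
M(J, D) = J + 2*D (M(J, D) = (D + J) + D = J + 2*D)
p(W) = sqrt(-3 + 2*W) (p(W) = sqrt(1*(2*W) - 3) = sqrt(2*W - 3) = sqrt(-3 + 2*W))
p(M(r(2)*(-2), 1))**2 = (sqrt(-3 + 2*(-1/5*(-2) + 2*1)))**2 = (sqrt(-3 + 2*(2/5 + 2)))**2 = (sqrt(-3 + 2*(12/5)))**2 = (sqrt(-3 + 24/5))**2 = (sqrt(9/5))**2 = (3*sqrt(5)/5)**2 = 9/5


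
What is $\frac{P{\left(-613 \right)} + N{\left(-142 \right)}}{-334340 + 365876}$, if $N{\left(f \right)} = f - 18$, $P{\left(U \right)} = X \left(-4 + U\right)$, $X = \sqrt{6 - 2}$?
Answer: $- \frac{697}{15768} \approx -0.044203$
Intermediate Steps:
$X = 2$ ($X = \sqrt{4} = 2$)
$P{\left(U \right)} = -8 + 2 U$ ($P{\left(U \right)} = 2 \left(-4 + U\right) = -8 + 2 U$)
$N{\left(f \right)} = -18 + f$
$\frac{P{\left(-613 \right)} + N{\left(-142 \right)}}{-334340 + 365876} = \frac{\left(-8 + 2 \left(-613\right)\right) - 160}{-334340 + 365876} = \frac{\left(-8 - 1226\right) - 160}{31536} = \left(-1234 - 160\right) \frac{1}{31536} = \left(-1394\right) \frac{1}{31536} = - \frac{697}{15768}$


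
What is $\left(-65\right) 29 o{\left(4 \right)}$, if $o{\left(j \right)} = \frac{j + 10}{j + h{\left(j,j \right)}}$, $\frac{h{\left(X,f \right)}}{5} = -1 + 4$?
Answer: $- \frac{26390}{19} \approx -1388.9$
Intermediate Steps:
$h{\left(X,f \right)} = 15$ ($h{\left(X,f \right)} = 5 \left(-1 + 4\right) = 5 \cdot 3 = 15$)
$o{\left(j \right)} = \frac{10 + j}{15 + j}$ ($o{\left(j \right)} = \frac{j + 10}{j + 15} = \frac{10 + j}{15 + j}$)
$\left(-65\right) 29 o{\left(4 \right)} = \left(-65\right) 29 \frac{10 + 4}{15 + 4} = - 1885 \cdot \frac{1}{19} \cdot 14 = \left(-1885\right) \frac{14}{19} = - \frac{26390}{19}$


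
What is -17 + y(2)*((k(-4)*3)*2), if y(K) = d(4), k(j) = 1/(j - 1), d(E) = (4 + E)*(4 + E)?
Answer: -469/5 ≈ -93.800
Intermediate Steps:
d(E) = (4 + E)²
k(j) = 1/(-1 + j)
y(K) = 64 (y(K) = (4 + 4)² = 8² = 64)
-17 + y(2)*((k(-4)*3)*2) = -17 + 64*((3/(-1 - 4))*2) = -17 + 64*((3/(-5))*2) = -17 + 64*(-⅕*3*2) = -17 + 64*(-⅗*2) = -17 + 64*(-6/5) = -17 - 384/5 = -469/5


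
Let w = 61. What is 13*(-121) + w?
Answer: -1512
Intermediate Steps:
13*(-121) + w = 13*(-121) + 61 = -1573 + 61 = -1512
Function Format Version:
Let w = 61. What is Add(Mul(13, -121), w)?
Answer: -1512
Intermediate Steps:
Add(Mul(13, -121), w) = Add(Mul(13, -121), 61) = Add(-1573, 61) = -1512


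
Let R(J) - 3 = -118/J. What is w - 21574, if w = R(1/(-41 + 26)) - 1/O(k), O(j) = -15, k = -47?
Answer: -297014/15 ≈ -19801.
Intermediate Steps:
R(J) = 3 - 118/J
w = 26596/15 (w = (3 - 118/(1/(-41 + 26))) - 1/(-15) = (3 - 118/(1/(-15))) - 1*(-1/15) = (3 - 118/(-1/15)) + 1/15 = (3 - 118*(-15)) + 1/15 = (3 + 1770) + 1/15 = 1773 + 1/15 = 26596/15 ≈ 1773.1)
w - 21574 = 26596/15 - 21574 = -297014/15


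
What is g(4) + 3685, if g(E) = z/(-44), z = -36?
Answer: 40544/11 ≈ 3685.8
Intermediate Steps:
g(E) = 9/11 (g(E) = -36/(-44) = -36*(-1/44) = 9/11)
g(4) + 3685 = 9/11 + 3685 = 40544/11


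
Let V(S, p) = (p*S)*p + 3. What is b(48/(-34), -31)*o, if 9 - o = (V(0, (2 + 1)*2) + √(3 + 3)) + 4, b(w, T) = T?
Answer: -62 + 31*√6 ≈ 13.934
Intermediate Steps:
V(S, p) = 3 + S*p² (V(S, p) = (S*p)*p + 3 = S*p² + 3 = 3 + S*p²)
o = 2 - √6 (o = 9 - (((3 + 0*((2 + 1)*2)²) + √(3 + 3)) + 4) = 9 - (((3 + 0*(3*2)²) + √6) + 4) = 9 - (((3 + 0*6²) + √6) + 4) = 9 - (((3 + 0*36) + √6) + 4) = 9 - (((3 + 0) + √6) + 4) = 9 - ((3 + √6) + 4) = 9 - (7 + √6) = 9 + (-7 - √6) = 2 - √6 ≈ -0.44949)
b(48/(-34), -31)*o = -31*(2 - √6) = -62 + 31*√6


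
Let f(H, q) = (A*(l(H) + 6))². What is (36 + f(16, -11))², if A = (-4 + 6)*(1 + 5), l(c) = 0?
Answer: 27248400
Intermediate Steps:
A = 12 (A = 2*6 = 12)
f(H, q) = 5184 (f(H, q) = (12*(0 + 6))² = (12*6)² = 72² = 5184)
(36 + f(16, -11))² = (36 + 5184)² = 5220² = 27248400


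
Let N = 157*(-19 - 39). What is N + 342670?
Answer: 333564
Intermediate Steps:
N = -9106 (N = 157*(-58) = -9106)
N + 342670 = -9106 + 342670 = 333564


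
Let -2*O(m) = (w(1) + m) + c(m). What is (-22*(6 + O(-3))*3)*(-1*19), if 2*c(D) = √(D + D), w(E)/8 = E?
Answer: 4389 - 627*I*√6/2 ≈ 4389.0 - 767.92*I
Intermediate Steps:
w(E) = 8*E
c(D) = √2*√D/2 (c(D) = √(D + D)/2 = √(2*D)/2 = (√2*√D)/2 = √2*√D/2)
O(m) = -4 - m/2 - √2*√m/4 (O(m) = -((8*1 + m) + √2*√m/2)/2 = -((8 + m) + √2*√m/2)/2 = -(8 + m + √2*√m/2)/2 = -4 - m/2 - √2*√m/4)
(-22*(6 + O(-3))*3)*(-1*19) = (-22*(6 + (-4 - ½*(-3) - √2*√(-3)/4))*3)*(-1*19) = -22*(6 + (-4 + 3/2 - √2*I*√3/4))*3*(-19) = -22*(6 + (-4 + 3/2 - I*√6/4))*3*(-19) = -22*(6 + (-5/2 - I*√6/4))*3*(-19) = -22*(7/2 - I*√6/4)*3*(-19) = -22*(21/2 - 3*I*√6/4)*(-19) = (-231 + 33*I*√6/2)*(-19) = 4389 - 627*I*√6/2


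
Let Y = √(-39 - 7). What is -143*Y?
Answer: -143*I*√46 ≈ -969.87*I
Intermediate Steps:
Y = I*√46 (Y = √(-46) = I*√46 ≈ 6.7823*I)
-143*Y = -143*I*√46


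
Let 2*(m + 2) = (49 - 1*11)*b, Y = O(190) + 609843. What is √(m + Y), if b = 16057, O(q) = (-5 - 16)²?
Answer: 11*√7565 ≈ 956.75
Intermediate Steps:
O(q) = 441 (O(q) = (-21)² = 441)
Y = 610284 (Y = 441 + 609843 = 610284)
m = 305081 (m = -2 + ((49 - 1*11)*16057)/2 = -2 + ((49 - 11)*16057)/2 = -2 + (38*16057)/2 = -2 + (½)*610166 = -2 + 305083 = 305081)
√(m + Y) = √(305081 + 610284) = √915365 = 11*√7565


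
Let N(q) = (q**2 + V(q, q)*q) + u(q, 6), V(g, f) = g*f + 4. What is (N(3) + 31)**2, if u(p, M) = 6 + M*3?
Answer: 10609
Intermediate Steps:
V(g, f) = 4 + f*g (V(g, f) = f*g + 4 = 4 + f*g)
u(p, M) = 6 + 3*M
N(q) = 24 + q**2 + q*(4 + q**2) (N(q) = (q**2 + (4 + q*q)*q) + (6 + 3*6) = (q**2 + (4 + q**2)*q) + (6 + 18) = (q**2 + q*(4 + q**2)) + 24 = 24 + q**2 + q*(4 + q**2))
(N(3) + 31)**2 = ((24 + 3**2 + 3*(4 + 3**2)) + 31)**2 = ((24 + 9 + 3*(4 + 9)) + 31)**2 = ((24 + 9 + 3*13) + 31)**2 = ((24 + 9 + 39) + 31)**2 = (72 + 31)**2 = 103**2 = 10609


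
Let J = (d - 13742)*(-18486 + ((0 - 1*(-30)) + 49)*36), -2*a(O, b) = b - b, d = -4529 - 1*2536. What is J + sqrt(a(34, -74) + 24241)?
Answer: 325463094 + sqrt(24241) ≈ 3.2546e+8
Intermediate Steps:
d = -7065 (d = -4529 - 2536 = -7065)
a(O, b) = 0 (a(O, b) = -(b - b)/2 = -1/2*0 = 0)
J = 325463094 (J = (-7065 - 13742)*(-18486 + ((0 - 1*(-30)) + 49)*36) = -20807*(-18486 + ((0 + 30) + 49)*36) = -20807*(-18486 + (30 + 49)*36) = -20807*(-18486 + 79*36) = -20807*(-18486 + 2844) = -20807*(-15642) = 325463094)
J + sqrt(a(34, -74) + 24241) = 325463094 + sqrt(0 + 24241) = 325463094 + sqrt(24241)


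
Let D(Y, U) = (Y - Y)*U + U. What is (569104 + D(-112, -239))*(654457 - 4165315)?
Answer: -1997204236170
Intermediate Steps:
D(Y, U) = U (D(Y, U) = 0*U + U = 0 + U = U)
(569104 + D(-112, -239))*(654457 - 4165315) = (569104 - 239)*(654457 - 4165315) = 568865*(-3510858) = -1997204236170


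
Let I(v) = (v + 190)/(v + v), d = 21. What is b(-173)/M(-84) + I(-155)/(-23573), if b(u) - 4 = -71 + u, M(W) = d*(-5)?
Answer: 23384465/10230682 ≈ 2.2857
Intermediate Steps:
M(W) = -105 (M(W) = 21*(-5) = -105)
b(u) = -67 + u (b(u) = 4 + (-71 + u) = -67 + u)
I(v) = (190 + v)/(2*v) (I(v) = (190 + v)/((2*v)) = (190 + v)*(1/(2*v)) = (190 + v)/(2*v))
b(-173)/M(-84) + I(-155)/(-23573) = (-67 - 173)/(-105) + ((½)*(190 - 155)/(-155))/(-23573) = -240*(-1/105) + ((½)*(-1/155)*35)*(-1/23573) = 16/7 - 7/62*(-1/23573) = 16/7 + 7/1461526 = 23384465/10230682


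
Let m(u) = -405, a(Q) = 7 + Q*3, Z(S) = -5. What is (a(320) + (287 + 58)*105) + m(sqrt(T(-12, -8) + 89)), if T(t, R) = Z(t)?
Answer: 36787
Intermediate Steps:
T(t, R) = -5
a(Q) = 7 + 3*Q
(a(320) + (287 + 58)*105) + m(sqrt(T(-12, -8) + 89)) = ((7 + 3*320) + (287 + 58)*105) - 405 = ((7 + 960) + 345*105) - 405 = (967 + 36225) - 405 = 37192 - 405 = 36787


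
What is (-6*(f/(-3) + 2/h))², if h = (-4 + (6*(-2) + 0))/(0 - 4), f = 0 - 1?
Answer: 25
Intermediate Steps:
f = -1
h = 4 (h = (-4 + (-12 + 0))/(-4) = (-4 - 12)*(-¼) = -16*(-¼) = 4)
(-6*(f/(-3) + 2/h))² = (-6*(-1/(-3) + 2/4))² = (-6*(-1*(-⅓) + 2*(¼)))² = (-6*(⅓ + ½))² = (-6*⅚)² = (-5)² = 25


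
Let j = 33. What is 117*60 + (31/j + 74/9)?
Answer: 695887/99 ≈ 7029.2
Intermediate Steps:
117*60 + (31/j + 74/9) = 117*60 + (31/33 + 74/9) = 7020 + (31*(1/33) + 74*(⅑)) = 7020 + (31/33 + 74/9) = 7020 + 907/99 = 695887/99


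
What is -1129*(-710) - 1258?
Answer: 800332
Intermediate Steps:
-1129*(-710) - 1258 = 801590 - 1258 = 800332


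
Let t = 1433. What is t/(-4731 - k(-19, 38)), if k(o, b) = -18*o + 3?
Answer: -1433/5076 ≈ -0.28231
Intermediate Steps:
k(o, b) = 3 - 18*o
t/(-4731 - k(-19, 38)) = 1433/(-4731 - (3 - 18*(-19))) = 1433/(-4731 - (3 + 342)) = 1433/(-4731 - 1*345) = 1433/(-4731 - 345) = 1433/(-5076) = 1433*(-1/5076) = -1433/5076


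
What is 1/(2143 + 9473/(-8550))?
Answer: 8550/18313177 ≈ 0.00046688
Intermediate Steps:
1/(2143 + 9473/(-8550)) = 1/(2143 + 9473*(-1/8550)) = 1/(2143 - 9473/8550) = 1/(18313177/8550) = 8550/18313177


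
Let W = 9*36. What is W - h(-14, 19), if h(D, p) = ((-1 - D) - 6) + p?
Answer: 298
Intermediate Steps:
h(D, p) = -7 + p - D (h(D, p) = (-7 - D) + p = -7 + p - D)
W = 324
W - h(-14, 19) = 324 - (-7 + 19 - 1*(-14)) = 324 - (-7 + 19 + 14) = 324 - 1*26 = 324 - 26 = 298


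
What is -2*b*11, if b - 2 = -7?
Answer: 110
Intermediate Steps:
b = -5 (b = 2 - 7 = -5)
-2*b*11 = -2*(-5)*11 = 10*11 = 110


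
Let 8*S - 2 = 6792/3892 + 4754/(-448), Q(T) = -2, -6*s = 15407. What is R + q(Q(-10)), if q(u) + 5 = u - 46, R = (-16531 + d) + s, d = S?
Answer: -14312116969/747264 ≈ -19153.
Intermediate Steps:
s = -15407/6 (s = -1/6*15407 = -15407/6 ≈ -2567.8)
S = -213795/249088 (S = 1/4 + (6792/3892 + 4754/(-448))/8 = 1/4 + (6792*(1/3892) + 4754*(-1/448))/8 = 1/4 + (1698/973 - 2377/224)/8 = 1/4 + (1/8)*(-276067/31136) = 1/4 - 276067/249088 = -213795/249088 ≈ -0.85831)
d = -213795/249088 ≈ -0.85831
R = -14272511977/747264 (R = (-16531 - 213795/249088) - 15407/6 = -4117887523/249088 - 15407/6 = -14272511977/747264 ≈ -19100.)
q(u) = -51 + u (q(u) = -5 + (u - 46) = -5 + (-46 + u) = -51 + u)
R + q(Q(-10)) = -14272511977/747264 + (-51 - 2) = -14272511977/747264 - 53 = -14312116969/747264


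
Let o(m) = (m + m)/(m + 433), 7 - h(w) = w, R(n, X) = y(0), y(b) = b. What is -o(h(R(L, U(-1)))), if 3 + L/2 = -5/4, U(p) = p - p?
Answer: -7/220 ≈ -0.031818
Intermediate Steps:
U(p) = 0
L = -17/2 (L = -6 + 2*(-5/4) = -6 - 5/2 = -17/2 ≈ -8.5000)
R(n, X) = 0
h(w) = 7 - w
o(m) = 2*m/(433 + m) (o(m) = (2*m)/(433 + m) = 2*m/(433 + m))
-o(h(R(L, U(-1)))) = -2*(7 - 1*0)/(433 + (7 - 1*0)) = -2*(7 + 0)/(433 + (7 + 0)) = -2*7/(433 + 7) = -2*7/440 = -1*7/220 = -7/220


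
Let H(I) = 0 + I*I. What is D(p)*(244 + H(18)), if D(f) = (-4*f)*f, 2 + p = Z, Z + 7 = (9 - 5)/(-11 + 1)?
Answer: -5018848/25 ≈ -2.0075e+5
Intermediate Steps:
Z = -37/5 (Z = -7 + (9 - 5)/(-11 + 1) = -7 + 4/(-10) = -7 + 4*(-⅒) = -7 - ⅖ = -37/5 ≈ -7.4000)
p = -47/5 (p = -2 - 37/5 = -47/5 ≈ -9.4000)
D(f) = -4*f²
H(I) = I² (H(I) = 0 + I² = I²)
D(p)*(244 + H(18)) = (-4*(-47/5)²)*(244 + 18²) = (-4*2209/25)*(244 + 324) = -8836/25*568 = -5018848/25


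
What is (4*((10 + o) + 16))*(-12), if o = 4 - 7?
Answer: -1104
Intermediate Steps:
o = -3
(4*((10 + o) + 16))*(-12) = (4*((10 - 3) + 16))*(-12) = (4*(7 + 16))*(-12) = (4*23)*(-12) = 92*(-12) = -1104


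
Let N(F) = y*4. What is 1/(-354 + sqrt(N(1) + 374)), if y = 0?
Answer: -177/62471 - sqrt(374)/124942 ≈ -0.0029881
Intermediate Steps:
N(F) = 0 (N(F) = 0*4 = 0)
1/(-354 + sqrt(N(1) + 374)) = 1/(-354 + sqrt(0 + 374)) = 1/(-354 + sqrt(374))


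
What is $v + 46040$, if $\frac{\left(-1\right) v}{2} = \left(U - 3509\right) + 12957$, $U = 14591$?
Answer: $-2038$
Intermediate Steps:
$v = -48078$ ($v = - 2 \left(\left(14591 - 3509\right) + 12957\right) = - 2 \left(11082 + 12957\right) = \left(-2\right) 24039 = -48078$)
$v + 46040 = -48078 + 46040 = -2038$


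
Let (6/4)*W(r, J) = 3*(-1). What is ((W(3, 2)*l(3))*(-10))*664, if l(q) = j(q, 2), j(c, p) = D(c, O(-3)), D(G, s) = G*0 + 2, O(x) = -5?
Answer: 26560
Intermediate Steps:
D(G, s) = 2 (D(G, s) = 0 + 2 = 2)
W(r, J) = -2 (W(r, J) = 2*(3*(-1))/3 = (2/3)*(-3) = -2)
j(c, p) = 2
l(q) = 2
((W(3, 2)*l(3))*(-10))*664 = (-2*2*(-10))*664 = -4*(-10)*664 = 40*664 = 26560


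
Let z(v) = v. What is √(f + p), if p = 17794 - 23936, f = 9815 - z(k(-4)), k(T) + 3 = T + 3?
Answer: √3677 ≈ 60.638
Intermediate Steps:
k(T) = T (k(T) = -3 + (T + 3) = -3 + (3 + T) = T)
f = 9819 (f = 9815 - 1*(-4) = 9815 + 4 = 9819)
p = -6142
√(f + p) = √(9819 - 6142) = √3677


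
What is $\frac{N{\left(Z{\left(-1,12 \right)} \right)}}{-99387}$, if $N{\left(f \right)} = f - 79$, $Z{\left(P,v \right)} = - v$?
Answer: $\frac{91}{99387} \approx 0.00091561$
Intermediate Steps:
$N{\left(f \right)} = -79 + f$ ($N{\left(f \right)} = f - 79 = -79 + f$)
$\frac{N{\left(Z{\left(-1,12 \right)} \right)}}{-99387} = \frac{-79 - 12}{-99387} = \left(-79 - 12\right) \left(- \frac{1}{99387}\right) = \left(-91\right) \left(- \frac{1}{99387}\right) = \frac{91}{99387}$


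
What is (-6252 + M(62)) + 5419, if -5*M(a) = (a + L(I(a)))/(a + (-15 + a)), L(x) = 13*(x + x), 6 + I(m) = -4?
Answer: -453787/545 ≈ -832.64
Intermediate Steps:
I(m) = -10 (I(m) = -6 - 4 = -10)
L(x) = 26*x (L(x) = 13*(2*x) = 26*x)
M(a) = -(-260 + a)/(5*(-15 + 2*a)) (M(a) = -(a + 26*(-10))/(5*(a + (-15 + a))) = -(a - 260)/(5*(-15 + 2*a)) = -(-260 + a)/(5*(-15 + 2*a)))
(-6252 + M(62)) + 5419 = (-6252 + (260 - 1*62)/(5*(-15 + 2*62))) + 5419 = (-6252 + (260 - 62)/(5*(-15 + 124))) + 5419 = (-6252 + (1/5)*198/109) + 5419 = (-6252 + (1/5)*(1/109)*198) + 5419 = (-6252 + 198/545) + 5419 = -3407142/545 + 5419 = -453787/545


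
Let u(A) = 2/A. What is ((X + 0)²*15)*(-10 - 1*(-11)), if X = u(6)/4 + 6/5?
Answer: 5929/240 ≈ 24.704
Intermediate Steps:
X = 77/60 (X = (2/6)/4 + 6/5 = (2*(⅙))*(¼) + 6*(⅕) = (⅓)*(¼) + 6/5 = 1/12 + 6/5 = 77/60 ≈ 1.2833)
((X + 0)²*15)*(-10 - 1*(-11)) = ((77/60 + 0)²*15)*(-10 - 1*(-11)) = ((77/60)²*15)*(-10 + 11) = ((5929/3600)*15)*1 = (5929/240)*1 = 5929/240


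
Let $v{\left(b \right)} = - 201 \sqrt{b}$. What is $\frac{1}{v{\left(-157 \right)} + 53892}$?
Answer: $\frac{5988}{323410069} + \frac{67 i \sqrt{157}}{970230207} \approx 1.8515 \cdot 10^{-5} + 8.6527 \cdot 10^{-7} i$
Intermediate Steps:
$\frac{1}{v{\left(-157 \right)} + 53892} = \frac{1}{- 201 \sqrt{-157} + 53892} = \frac{1}{- 201 i \sqrt{157} + 53892} = \frac{1}{53892 - 201 i \sqrt{157}}$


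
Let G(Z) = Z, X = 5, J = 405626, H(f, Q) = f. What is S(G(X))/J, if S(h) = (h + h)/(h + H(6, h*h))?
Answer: 5/2230943 ≈ 2.2412e-6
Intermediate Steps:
S(h) = 2*h/(6 + h) (S(h) = (h + h)/(h + 6) = (2*h)/(6 + h) = 2*h/(6 + h))
S(G(X))/J = (2*5/(6 + 5))/405626 = (2*5/11)*(1/405626) = (2*5*(1/11))*(1/405626) = (10/11)*(1/405626) = 5/2230943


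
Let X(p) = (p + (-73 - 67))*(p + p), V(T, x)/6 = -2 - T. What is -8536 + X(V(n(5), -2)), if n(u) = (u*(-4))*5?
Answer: 518312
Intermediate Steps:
n(u) = -20*u (n(u) = -4*u*5 = -20*u)
V(T, x) = -12 - 6*T (V(T, x) = 6*(-2 - T) = -12 - 6*T)
X(p) = 2*p*(-140 + p) (X(p) = (p - 140)*(2*p) = (-140 + p)*(2*p) = 2*p*(-140 + p))
-8536 + X(V(n(5), -2)) = -8536 + 2*(-12 - (-120)*5)*(-140 + (-12 - (-120)*5)) = -8536 + 2*(-12 - 6*(-100))*(-140 + (-12 - 6*(-100))) = -8536 + 2*(-12 + 600)*(-140 + (-12 + 600)) = -8536 + 2*588*(-140 + 588) = -8536 + 2*588*448 = -8536 + 526848 = 518312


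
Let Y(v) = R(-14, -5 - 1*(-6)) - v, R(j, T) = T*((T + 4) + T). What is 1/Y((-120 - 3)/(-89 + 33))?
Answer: 56/213 ≈ 0.26291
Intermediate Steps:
R(j, T) = T*(4 + 2*T) (R(j, T) = T*((4 + T) + T) = T*(4 + 2*T))
Y(v) = 6 - v (Y(v) = 2*(-5 - 1*(-6))*(2 + (-5 - 1*(-6))) - v = 2*(-5 + 6)*(2 + (-5 + 6)) - v = 2*1*(2 + 1) - v = 2*1*3 - v = 6 - v)
1/Y((-120 - 3)/(-89 + 33)) = 1/(6 - (-120 - 3)/(-89 + 33)) = 1/(6 - (-123)/(-56)) = 1/(6 - (-123)*(-1)/56) = 1/(6 - 1*123/56) = 1/(6 - 123/56) = 1/(213/56) = 56/213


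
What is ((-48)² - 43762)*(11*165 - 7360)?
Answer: 229884610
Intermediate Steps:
((-48)² - 43762)*(11*165 - 7360) = (2304 - 43762)*(1815 - 7360) = -41458*(-5545) = 229884610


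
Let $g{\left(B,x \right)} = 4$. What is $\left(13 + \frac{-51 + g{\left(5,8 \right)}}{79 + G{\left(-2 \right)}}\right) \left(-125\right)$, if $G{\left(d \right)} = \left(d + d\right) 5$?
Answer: $- \frac{90000}{59} \approx -1525.4$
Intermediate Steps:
$G{\left(d \right)} = 10 d$ ($G{\left(d \right)} = 2 d 5 = 10 d$)
$\left(13 + \frac{-51 + g{\left(5,8 \right)}}{79 + G{\left(-2 \right)}}\right) \left(-125\right) = \left(13 + \frac{-51 + 4}{79 + 10 \left(-2\right)}\right) \left(-125\right) = \left(13 - \frac{47}{79 - 20}\right) \left(-125\right) = \left(13 - \frac{47}{59}\right) \left(-125\right) = \frac{720}{59} \left(-125\right) = - \frac{90000}{59}$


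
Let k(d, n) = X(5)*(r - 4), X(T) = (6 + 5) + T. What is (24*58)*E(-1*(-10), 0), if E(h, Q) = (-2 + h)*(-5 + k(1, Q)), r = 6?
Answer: 300672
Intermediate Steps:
X(T) = 11 + T
k(d, n) = 32 (k(d, n) = (11 + 5)*(6 - 4) = 16*2 = 32)
E(h, Q) = -54 + 27*h (E(h, Q) = (-2 + h)*(-5 + 32) = (-2 + h)*27 = -54 + 27*h)
(24*58)*E(-1*(-10), 0) = (24*58)*(-54 + 27*(-1*(-10))) = 1392*(-54 + 27*10) = 1392*(-54 + 270) = 1392*216 = 300672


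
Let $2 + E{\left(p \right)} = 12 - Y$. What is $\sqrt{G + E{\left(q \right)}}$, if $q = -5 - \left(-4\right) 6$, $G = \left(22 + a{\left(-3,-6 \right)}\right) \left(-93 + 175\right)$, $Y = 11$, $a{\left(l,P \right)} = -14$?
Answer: $\sqrt{655} \approx 25.593$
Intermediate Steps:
$G = 656$ ($G = \left(22 - 14\right) \left(-93 + 175\right) = 8 \cdot 82 = 656$)
$q = 19$ ($q = -5 - -24 = -5 + 24 = 19$)
$E{\left(p \right)} = -1$ ($E{\left(p \right)} = -2 + \left(12 - 11\right) = -2 + 1 = -1$)
$\sqrt{G + E{\left(q \right)}} = \sqrt{656 - 1} = \sqrt{655}$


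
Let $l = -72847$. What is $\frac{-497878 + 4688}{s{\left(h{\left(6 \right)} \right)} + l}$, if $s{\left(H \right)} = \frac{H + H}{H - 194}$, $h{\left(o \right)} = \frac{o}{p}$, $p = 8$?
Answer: $\frac{381235870}{56310737} \approx 6.7702$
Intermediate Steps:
$h{\left(o \right)} = \frac{o}{8}$
$s{\left(H \right)} = \frac{2 H}{-194 + H}$
$\frac{-497878 + 4688}{s{\left(h{\left(6 \right)} \right)} + l} = \frac{-497878 + 4688}{\frac{2 \cdot \frac{1}{8} \cdot 6}{-194 + \frac{1}{8} \cdot 6} - 72847} = - \frac{493190}{2 \cdot \frac{3}{4} \frac{1}{-194 + \frac{3}{4}} - 72847} = - \frac{493190}{2 \cdot \frac{3}{4} \frac{1}{- \frac{773}{4}} - 72847} = - \frac{493190}{2 \cdot \frac{3}{4} \left(- \frac{4}{773}\right) - 72847} = - \frac{493190}{- \frac{6}{773} - 72847} = - \frac{493190}{- \frac{56310737}{773}} = \left(-493190\right) \left(- \frac{773}{56310737}\right) = \frac{381235870}{56310737}$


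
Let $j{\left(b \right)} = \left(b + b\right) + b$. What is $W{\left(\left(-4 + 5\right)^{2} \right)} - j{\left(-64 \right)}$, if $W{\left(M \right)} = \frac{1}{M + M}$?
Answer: $\frac{385}{2} \approx 192.5$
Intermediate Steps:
$W{\left(M \right)} = \frac{1}{2 M}$
$j{\left(b \right)} = 3 b$ ($j{\left(b \right)} = 2 b + b = 3 b$)
$W{\left(\left(-4 + 5\right)^{2} \right)} - j{\left(-64 \right)} = \frac{1}{2 \left(-4 + 5\right)^{2}} - 3 \left(-64\right) = \frac{1}{2 \cdot 1^{2}} - -192 = \frac{1}{2 \cdot 1} + 192 = \frac{1}{2} \cdot 1 + 192 = \frac{1}{2} + 192 = \frac{385}{2}$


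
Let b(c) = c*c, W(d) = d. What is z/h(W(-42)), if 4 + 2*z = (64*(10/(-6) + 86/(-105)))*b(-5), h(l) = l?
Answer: 6967/147 ≈ 47.395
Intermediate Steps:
b(c) = c**2
z = -13934/7 (z = -2 + ((64*(10/(-6) + 86/(-105)))*(-5)**2)/2 = -2 + ((64*(10*(-1/6) + 86*(-1/105)))*25)/2 = -2 + ((64*(-5/3 - 86/105))*25)/2 = -2 + ((64*(-87/35))*25)/2 = -2 + (-5568/35*25)/2 = -2 + (1/2)*(-27840/7) = -2 - 13920/7 = -13934/7 ≈ -1990.6)
z/h(W(-42)) = -13934/7/(-42) = -13934/7*(-1/42) = 6967/147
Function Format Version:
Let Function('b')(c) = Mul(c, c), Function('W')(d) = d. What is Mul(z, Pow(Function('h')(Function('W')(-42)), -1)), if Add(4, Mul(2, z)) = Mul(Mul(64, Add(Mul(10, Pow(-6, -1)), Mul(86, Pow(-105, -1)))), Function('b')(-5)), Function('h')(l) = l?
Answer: Rational(6967, 147) ≈ 47.395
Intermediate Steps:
Function('b')(c) = Pow(c, 2)
z = Rational(-13934, 7) (z = Add(-2, Mul(Rational(1, 2), Mul(Mul(64, Add(Mul(10, Pow(-6, -1)), Mul(86, Pow(-105, -1)))), Pow(-5, 2)))) = Add(-2, Mul(Rational(1, 2), Mul(Mul(64, Add(Mul(10, Rational(-1, 6)), Mul(86, Rational(-1, 105)))), 25))) = Add(-2, Mul(Rational(1, 2), Mul(Mul(64, Add(Rational(-5, 3), Rational(-86, 105))), 25))) = Add(-2, Mul(Rational(1, 2), Mul(Mul(64, Rational(-87, 35)), 25))) = Add(-2, Mul(Rational(1, 2), Mul(Rational(-5568, 35), 25))) = Add(-2, Mul(Rational(1, 2), Rational(-27840, 7))) = Add(-2, Rational(-13920, 7)) = Rational(-13934, 7) ≈ -1990.6)
Mul(z, Pow(Function('h')(Function('W')(-42)), -1)) = Mul(Rational(-13934, 7), Pow(-42, -1)) = Mul(Rational(-13934, 7), Rational(-1, 42)) = Rational(6967, 147)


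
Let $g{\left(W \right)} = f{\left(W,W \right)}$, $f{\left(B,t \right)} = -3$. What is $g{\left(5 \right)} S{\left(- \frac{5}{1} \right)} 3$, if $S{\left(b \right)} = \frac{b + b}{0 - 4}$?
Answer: $- \frac{45}{2} \approx -22.5$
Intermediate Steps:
$g{\left(W \right)} = -3$
$S{\left(b \right)} = - \frac{b}{2}$ ($S{\left(b \right)} = \frac{2 b}{-4} = 2 b \left(- \frac{1}{4}\right) = - \frac{b}{2}$)
$g{\left(5 \right)} S{\left(- \frac{5}{1} \right)} 3 = - 3 \left(- \frac{\left(-5\right) 1^{-1}}{2}\right) 3 = - 3 \left(- \frac{\left(-5\right) 1}{2}\right) 3 = - 3 \left(\left(- \frac{1}{2}\right) \left(-5\right)\right) 3 = \left(-3\right) \frac{5}{2} \cdot 3 = \left(- \frac{15}{2}\right) 3 = - \frac{45}{2}$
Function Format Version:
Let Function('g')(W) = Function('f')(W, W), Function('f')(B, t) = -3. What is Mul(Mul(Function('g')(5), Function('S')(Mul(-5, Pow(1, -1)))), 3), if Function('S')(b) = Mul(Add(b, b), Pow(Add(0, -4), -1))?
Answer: Rational(-45, 2) ≈ -22.500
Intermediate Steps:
Function('g')(W) = -3
Function('S')(b) = Mul(Rational(-1, 2), b) (Function('S')(b) = Mul(Mul(2, b), Pow(-4, -1)) = Mul(Mul(2, b), Rational(-1, 4)) = Mul(Rational(-1, 2), b))
Mul(Mul(Function('g')(5), Function('S')(Mul(-5, Pow(1, -1)))), 3) = Mul(Mul(-3, Mul(Rational(-1, 2), Mul(-5, Pow(1, -1)))), 3) = Mul(Mul(-3, Mul(Rational(-1, 2), Mul(-5, 1))), 3) = Mul(Mul(-3, Mul(Rational(-1, 2), -5)), 3) = Mul(Mul(-3, Rational(5, 2)), 3) = Mul(Rational(-15, 2), 3) = Rational(-45, 2)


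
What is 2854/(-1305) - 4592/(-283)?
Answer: 5184878/369315 ≈ 14.039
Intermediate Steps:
2854/(-1305) - 4592/(-283) = 2854*(-1/1305) - 4592*(-1/283) = -2854/1305 + 4592/283 = 5184878/369315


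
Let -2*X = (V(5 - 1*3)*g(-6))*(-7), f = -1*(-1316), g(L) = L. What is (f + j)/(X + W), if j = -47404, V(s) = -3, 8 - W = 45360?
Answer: 46088/45289 ≈ 1.0176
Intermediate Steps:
W = -45352 (W = 8 - 1*45360 = 8 - 45360 = -45352)
f = 1316
X = 63 (X = -(-3*(-6))*(-7)/2 = -9*(-7) = -½*(-126) = 63)
(f + j)/(X + W) = (1316 - 47404)/(63 - 45352) = -46088/(-45289) = -46088*(-1/45289) = 46088/45289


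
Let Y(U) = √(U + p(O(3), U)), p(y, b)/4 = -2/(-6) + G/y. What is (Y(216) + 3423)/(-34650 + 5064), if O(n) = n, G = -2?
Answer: -1141/9862 - √483/44379 ≈ -0.11619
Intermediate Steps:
p(y, b) = 4/3 - 8/y (p(y, b) = 4*(-2/(-6) - 2/y) = 4*(-2*(-⅙) - 2/y) = 4*(⅓ - 2/y) = 4/3 - 8/y)
Y(U) = √(-4/3 + U) (Y(U) = √(U + (4/3 - 8/3)) = √(U - 4/3) = √(-4/3 + U))
(Y(216) + 3423)/(-34650 + 5064) = (√(-12 + 9*216)/3 + 3423)/(-34650 + 5064) = (√(-12 + 1944)/3 + 3423)/(-29586) = (√1932/3 + 3423)*(-1/29586) = ((2*√483)/3 + 3423)*(-1/29586) = (2*√483/3 + 3423)*(-1/29586) = (3423 + 2*√483/3)*(-1/29586) = -1141/9862 - √483/44379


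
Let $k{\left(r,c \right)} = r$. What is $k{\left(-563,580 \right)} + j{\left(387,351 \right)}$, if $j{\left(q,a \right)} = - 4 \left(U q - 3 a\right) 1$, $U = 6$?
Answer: $-5639$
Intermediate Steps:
$j{\left(q,a \right)} = - 24 q + 12 a$ ($j{\left(q,a \right)} = - 4 \left(6 q - 3 a\right) 1 = - 4 \left(- 3 a + 6 q\right) 1 = \left(- 24 q + 12 a\right) 1 = - 24 q + 12 a$)
$k{\left(-563,580 \right)} + j{\left(387,351 \right)} = -563 + \left(\left(-24\right) 387 + 12 \cdot 351\right) = -563 + \left(-9288 + 4212\right) = -563 - 5076 = -5639$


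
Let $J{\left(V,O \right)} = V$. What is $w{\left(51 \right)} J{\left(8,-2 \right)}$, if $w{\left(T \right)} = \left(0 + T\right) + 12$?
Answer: $504$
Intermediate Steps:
$w{\left(T \right)} = 12 + T$ ($w{\left(T \right)} = T + 12 = 12 + T$)
$w{\left(51 \right)} J{\left(8,-2 \right)} = \left(12 + 51\right) 8 = 63 \cdot 8 = 504$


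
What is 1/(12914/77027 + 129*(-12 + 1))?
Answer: -77027/109288399 ≈ -0.00070480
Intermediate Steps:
1/(12914/77027 + 129*(-12 + 1)) = 1/(12914*(1/77027) + 129*(-11)) = 1/(12914/77027 - 1419) = 1/(-109288399/77027) = -77027/109288399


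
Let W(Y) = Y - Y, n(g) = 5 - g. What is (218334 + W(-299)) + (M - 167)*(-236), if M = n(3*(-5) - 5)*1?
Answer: 251846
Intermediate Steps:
W(Y) = 0
M = 25 (M = (5 - (3*(-5) - 5))*1 = (5 - (-15 - 5))*1 = (5 - 1*(-20))*1 = (5 + 20)*1 = 25*1 = 25)
(218334 + W(-299)) + (M - 167)*(-236) = (218334 + 0) + (25 - 167)*(-236) = 218334 - 142*(-236) = 218334 + 33512 = 251846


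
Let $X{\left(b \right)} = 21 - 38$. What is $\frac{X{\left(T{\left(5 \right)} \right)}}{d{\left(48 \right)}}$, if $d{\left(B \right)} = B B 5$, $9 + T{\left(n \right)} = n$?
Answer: $- \frac{17}{11520} \approx -0.0014757$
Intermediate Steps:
$T{\left(n \right)} = -9 + n$
$X{\left(b \right)} = -17$
$d{\left(B \right)} = 5 B^{2}$ ($d{\left(B \right)} = B^{2} \cdot 5 = 5 B^{2}$)
$\frac{X{\left(T{\left(5 \right)} \right)}}{d{\left(48 \right)}} = - \frac{17}{5 \cdot 48^{2}} = - \frac{17}{5 \cdot 2304} = - \frac{17}{11520}$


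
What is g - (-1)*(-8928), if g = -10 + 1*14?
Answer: -8924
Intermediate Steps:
g = 4 (g = -10 + 14 = 4)
g - (-1)*(-8928) = 4 - (-1)*(-8928) = 4 - 1*8928 = 4 - 8928 = -8924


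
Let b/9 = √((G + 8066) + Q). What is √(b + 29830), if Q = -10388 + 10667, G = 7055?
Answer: √(29830 + 90*√154) ≈ 175.92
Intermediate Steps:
Q = 279
b = 90*√154 (b = 9*√((7055 + 8066) + 279) = 9*√(15121 + 279) = 9*√15400 = 9*(10*√154) = 90*√154 ≈ 1116.9)
√(b + 29830) = √(90*√154 + 29830) = √(29830 + 90*√154)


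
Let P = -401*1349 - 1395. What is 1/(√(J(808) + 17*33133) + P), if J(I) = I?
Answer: -49304/26739677297 - √564069/294136450267 ≈ -1.8464e-6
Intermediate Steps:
P = -542344 (P = -540949 - 1395 = -542344)
1/(√(J(808) + 17*33133) + P) = 1/(√(808 + 17*33133) - 542344) = 1/(√(808 + 563261) - 542344) = 1/(√564069 - 542344) = 1/(-542344 + √564069)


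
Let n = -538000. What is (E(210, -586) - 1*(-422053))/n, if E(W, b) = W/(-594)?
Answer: -10445803/13315500 ≈ -0.78448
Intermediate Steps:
E(W, b) = -W/594 (E(W, b) = W*(-1/594) = -W/594)
(E(210, -586) - 1*(-422053))/n = (-1/594*210 - 1*(-422053))/(-538000) = (-35/99 + 422053)*(-1/538000) = (41783212/99)*(-1/538000) = -10445803/13315500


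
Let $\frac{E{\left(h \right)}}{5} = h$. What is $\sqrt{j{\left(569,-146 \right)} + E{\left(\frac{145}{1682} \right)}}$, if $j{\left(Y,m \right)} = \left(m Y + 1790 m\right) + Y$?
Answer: $\frac{i \sqrt{1156693130}}{58} \approx 586.38 i$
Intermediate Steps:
$E{\left(h \right)} = 5 h$
$j{\left(Y,m \right)} = Y + 1790 m + Y m$ ($j{\left(Y,m \right)} = \left(Y m + 1790 m\right) + Y = \left(1790 m + Y m\right) + Y = Y + 1790 m + Y m$)
$\sqrt{j{\left(569,-146 \right)} + E{\left(\frac{145}{1682} \right)}} = \sqrt{\left(569 + 1790 \left(-146\right) + 569 \left(-146\right)\right) + 5 \cdot \frac{145}{1682}} = \sqrt{\left(569 - 261340 - 83074\right) + 5 \cdot 145 \cdot \frac{1}{1682}} = \sqrt{-343845 + 5 \cdot \frac{5}{58}} = \sqrt{-343845 + \frac{25}{58}} = \sqrt{- \frac{19942985}{58}} = \frac{i \sqrt{1156693130}}{58}$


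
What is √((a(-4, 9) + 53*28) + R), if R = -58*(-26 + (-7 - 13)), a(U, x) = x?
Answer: √4161 ≈ 64.506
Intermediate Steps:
R = 2668 (R = -58*(-26 - 20) = -58*(-46) = 2668)
√((a(-4, 9) + 53*28) + R) = √((9 + 53*28) + 2668) = √((9 + 1484) + 2668) = √(1493 + 2668) = √4161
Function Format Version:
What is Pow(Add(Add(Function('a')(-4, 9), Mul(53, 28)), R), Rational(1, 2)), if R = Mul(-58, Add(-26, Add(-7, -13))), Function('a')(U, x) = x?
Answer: Pow(4161, Rational(1, 2)) ≈ 64.506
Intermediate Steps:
R = 2668 (R = Mul(-58, Add(-26, -20)) = Mul(-58, -46) = 2668)
Pow(Add(Add(Function('a')(-4, 9), Mul(53, 28)), R), Rational(1, 2)) = Pow(Add(Add(9, Mul(53, 28)), 2668), Rational(1, 2)) = Pow(Add(Add(9, 1484), 2668), Rational(1, 2)) = Pow(Add(1493, 2668), Rational(1, 2)) = Pow(4161, Rational(1, 2))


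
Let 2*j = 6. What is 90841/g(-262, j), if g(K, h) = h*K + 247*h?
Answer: -90841/45 ≈ -2018.7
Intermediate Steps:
j = 3 (j = (½)*6 = 3)
g(K, h) = 247*h + K*h (g(K, h) = K*h + 247*h = 247*h + K*h)
90841/g(-262, j) = 90841/((3*(247 - 262))) = 90841/((3*(-15))) = 90841/(-45) = 90841*(-1/45) = -90841/45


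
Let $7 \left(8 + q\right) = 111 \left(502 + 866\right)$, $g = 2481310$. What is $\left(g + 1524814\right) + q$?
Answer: $\frac{28194660}{7} \approx 4.0278 \cdot 10^{6}$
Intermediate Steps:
$q = \frac{151792}{7}$ ($q = -8 + \frac{111 \left(502 + 866\right)}{7} = -8 + \frac{111 \cdot 1368}{7} = -8 + \frac{1}{7} \cdot 151848 = -8 + \frac{151848}{7} = \frac{151792}{7} \approx 21685.0$)
$\left(g + 1524814\right) + q = \left(2481310 + 1524814\right) + \frac{151792}{7} = 4006124 + \frac{151792}{7} = \frac{28194660}{7}$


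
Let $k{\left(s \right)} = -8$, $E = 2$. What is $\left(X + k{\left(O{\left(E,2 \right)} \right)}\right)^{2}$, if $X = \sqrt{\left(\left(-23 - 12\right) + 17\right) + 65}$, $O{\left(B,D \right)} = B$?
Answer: $\left(8 - \sqrt{47}\right)^{2} \approx 1.3095$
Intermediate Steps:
$X = \sqrt{47}$ ($X = \sqrt{\left(-35 + 17\right) + 65} = \sqrt{-18 + 65} = \sqrt{47} \approx 6.8557$)
$\left(X + k{\left(O{\left(E,2 \right)} \right)}\right)^{2} = \left(\sqrt{47} - 8\right)^{2} = \left(-8 + \sqrt{47}\right)^{2}$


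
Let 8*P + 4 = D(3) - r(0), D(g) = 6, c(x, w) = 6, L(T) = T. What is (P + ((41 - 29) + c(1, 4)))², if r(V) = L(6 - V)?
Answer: 1225/4 ≈ 306.25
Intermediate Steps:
r(V) = 6 - V
P = -½ (P = -½ + (6 - (6 - 1*0))/8 = -½ + (6 - (6 + 0))/8 = -½ + (6 - 1*6)/8 = -½ + (6 - 6)/8 = -½ + (⅛)*0 = -½ + 0 = -½ ≈ -0.50000)
(P + ((41 - 29) + c(1, 4)))² = (-½ + ((41 - 29) + 6))² = (-½ + (12 + 6))² = (-½ + 18)² = (35/2)² = 1225/4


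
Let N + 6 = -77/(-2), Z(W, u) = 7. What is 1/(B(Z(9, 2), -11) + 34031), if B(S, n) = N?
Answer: 2/68127 ≈ 2.9357e-5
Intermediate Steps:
N = 65/2 (N = -6 - 77/(-2) = -6 - 77*(-1/2) = -6 + 77/2 = 65/2 ≈ 32.500)
B(S, n) = 65/2
1/(B(Z(9, 2), -11) + 34031) = 1/(65/2 + 34031) = 1/(68127/2) = 2/68127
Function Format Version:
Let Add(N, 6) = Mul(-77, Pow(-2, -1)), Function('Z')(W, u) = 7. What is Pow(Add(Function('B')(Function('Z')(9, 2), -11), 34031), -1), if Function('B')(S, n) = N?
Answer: Rational(2, 68127) ≈ 2.9357e-5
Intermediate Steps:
N = Rational(65, 2) (N = Add(-6, Mul(-77, Pow(-2, -1))) = Add(-6, Mul(-77, Rational(-1, 2))) = Add(-6, Rational(77, 2)) = Rational(65, 2) ≈ 32.500)
Function('B')(S, n) = Rational(65, 2)
Pow(Add(Function('B')(Function('Z')(9, 2), -11), 34031), -1) = Pow(Add(Rational(65, 2), 34031), -1) = Pow(Rational(68127, 2), -1) = Rational(2, 68127)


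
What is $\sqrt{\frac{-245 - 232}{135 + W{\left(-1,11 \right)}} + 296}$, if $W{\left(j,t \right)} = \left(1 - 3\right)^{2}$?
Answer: $\frac{\sqrt{5652713}}{139} \approx 17.105$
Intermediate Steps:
$W{\left(j,t \right)} = 4$ ($W{\left(j,t \right)} = \left(-2\right)^{2} = 4$)
$\sqrt{\frac{-245 - 232}{135 + W{\left(-1,11 \right)}} + 296} = \sqrt{\frac{-245 - 232}{135 + 4} + 296} = \sqrt{- \frac{477}{139} + 296} = \sqrt{\frac{40667}{139}} = \frac{\sqrt{5652713}}{139}$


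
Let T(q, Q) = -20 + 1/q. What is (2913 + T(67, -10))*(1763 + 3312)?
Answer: 983697400/67 ≈ 1.4682e+7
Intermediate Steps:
(2913 + T(67, -10))*(1763 + 3312) = (2913 + (-20 + 1/67))*(1763 + 3312) = (2913 + (-20 + 1/67))*5075 = (2913 - 1339/67)*5075 = (193832/67)*5075 = 983697400/67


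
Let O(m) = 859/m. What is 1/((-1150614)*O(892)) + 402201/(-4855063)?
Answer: -198765359915411/2399317335503919 ≈ -0.082842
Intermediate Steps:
1/((-1150614)*O(892)) + 402201/(-4855063) = 1/((-1150614)*((859/892))) + 402201/(-4855063) = -1/(1150614*(859*(1/892))) + 402201*(-1/4855063) = -1/(1150614*859/892) - 402201/4855063 = -1/1150614*892/859 - 402201/4855063 = -446/494188713 - 402201/4855063 = -198765359915411/2399317335503919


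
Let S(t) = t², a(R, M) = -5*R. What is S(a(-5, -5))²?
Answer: 390625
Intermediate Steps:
S(a(-5, -5))² = ((-5*(-5))²)² = (25²)² = 625² = 390625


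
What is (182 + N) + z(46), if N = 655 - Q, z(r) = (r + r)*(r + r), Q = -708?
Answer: 10009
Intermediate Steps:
z(r) = 4*r**2 (z(r) = (2*r)*(2*r) = 4*r**2)
N = 1363 (N = 655 - 1*(-708) = 655 + 708 = 1363)
(182 + N) + z(46) = (182 + 1363) + 4*46**2 = 1545 + 4*2116 = 1545 + 8464 = 10009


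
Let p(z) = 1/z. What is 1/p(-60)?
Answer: -60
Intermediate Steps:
1/p(-60) = 1/(1/(-60)) = 1/(-1/60) = -60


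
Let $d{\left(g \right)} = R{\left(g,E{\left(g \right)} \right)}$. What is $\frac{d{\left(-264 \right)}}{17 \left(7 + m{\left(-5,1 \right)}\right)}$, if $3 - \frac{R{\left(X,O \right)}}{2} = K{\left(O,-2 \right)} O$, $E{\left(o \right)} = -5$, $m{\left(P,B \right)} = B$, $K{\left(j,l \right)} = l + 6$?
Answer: $\frac{23}{68} \approx 0.33824$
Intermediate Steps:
$K{\left(j,l \right)} = 6 + l$
$R{\left(X,O \right)} = 6 - 8 O$ ($R{\left(X,O \right)} = 6 - 2 \left(6 - 2\right) O = 6 - 2 \cdot 4 O = 6 - 8 O$)
$d{\left(g \right)} = 46$ ($d{\left(g \right)} = 6 - -40 = 6 + 40 = 46$)
$\frac{d{\left(-264 \right)}}{17 \left(7 + m{\left(-5,1 \right)}\right)} = \frac{46}{17 \left(7 + 1\right)} = \frac{46}{17 \cdot 8} = \frac{46}{136} = 46 \cdot \frac{1}{136} = \frac{23}{68}$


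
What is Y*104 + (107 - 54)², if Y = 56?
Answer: 8633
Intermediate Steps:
Y*104 + (107 - 54)² = 56*104 + (107 - 54)² = 5824 + 53² = 5824 + 2809 = 8633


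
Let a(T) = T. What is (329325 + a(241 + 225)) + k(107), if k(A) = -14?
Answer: 329777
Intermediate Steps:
(329325 + a(241 + 225)) + k(107) = (329325 + (241 + 225)) - 14 = (329325 + 466) - 14 = 329791 - 14 = 329777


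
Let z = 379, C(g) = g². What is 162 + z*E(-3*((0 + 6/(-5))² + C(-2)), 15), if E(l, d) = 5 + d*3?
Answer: 19112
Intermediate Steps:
E(l, d) = 5 + 3*d
162 + z*E(-3*((0 + 6/(-5))² + C(-2)), 15) = 162 + 379*(5 + 3*15) = 162 + 379*(5 + 45) = 162 + 379*50 = 162 + 18950 = 19112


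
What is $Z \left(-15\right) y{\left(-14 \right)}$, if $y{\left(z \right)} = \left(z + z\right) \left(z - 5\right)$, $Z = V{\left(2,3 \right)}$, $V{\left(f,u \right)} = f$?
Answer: $-15960$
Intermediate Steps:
$Z = 2$
$y{\left(z \right)} = 2 z \left(-5 + z\right)$
$Z \left(-15\right) y{\left(-14 \right)} = 2 \left(-15\right) 2 \left(-14\right) \left(-5 - 14\right) = - 30 \cdot 2 \left(-14\right) \left(-19\right) = \left(-30\right) 532 = -15960$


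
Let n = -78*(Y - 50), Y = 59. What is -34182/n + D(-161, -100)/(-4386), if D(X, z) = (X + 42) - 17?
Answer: 81709/1677 ≈ 48.723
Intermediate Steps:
D(X, z) = 25 + X (D(X, z) = (42 + X) - 17 = 25 + X)
n = -702 (n = -78*(59 - 50) = -78*9 = -702)
-34182/n + D(-161, -100)/(-4386) = -34182/(-702) + (25 - 161)/(-4386) = -34182*(-1/702) - 136*(-1/4386) = 633/13 + 4/129 = 81709/1677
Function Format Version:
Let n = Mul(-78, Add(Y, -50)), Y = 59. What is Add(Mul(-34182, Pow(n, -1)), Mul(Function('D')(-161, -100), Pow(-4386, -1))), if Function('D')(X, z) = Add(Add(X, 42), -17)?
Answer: Rational(81709, 1677) ≈ 48.723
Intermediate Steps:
Function('D')(X, z) = Add(25, X) (Function('D')(X, z) = Add(Add(42, X), -17) = Add(25, X))
n = -702 (n = Mul(-78, Add(59, -50)) = Mul(-78, 9) = -702)
Add(Mul(-34182, Pow(n, -1)), Mul(Function('D')(-161, -100), Pow(-4386, -1))) = Add(Mul(-34182, Pow(-702, -1)), Mul(Add(25, -161), Pow(-4386, -1))) = Add(Mul(-34182, Rational(-1, 702)), Mul(-136, Rational(-1, 4386))) = Add(Rational(633, 13), Rational(4, 129)) = Rational(81709, 1677)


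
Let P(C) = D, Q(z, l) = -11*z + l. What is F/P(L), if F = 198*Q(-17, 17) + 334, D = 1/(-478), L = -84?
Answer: -19467028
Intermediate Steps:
Q(z, l) = l - 11*z
D = -1/478 ≈ -0.0020920
P(C) = -1/478
F = 40726 (F = 198*(17 - 11*(-17)) + 334 = 198*(17 + 187) + 334 = 198*204 + 334 = 40392 + 334 = 40726)
F/P(L) = 40726/(-1/478) = 40726*(-478) = -19467028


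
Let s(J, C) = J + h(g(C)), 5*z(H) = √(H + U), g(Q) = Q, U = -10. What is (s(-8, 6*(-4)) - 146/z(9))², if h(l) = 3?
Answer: -532875 - 7300*I ≈ -5.3288e+5 - 7300.0*I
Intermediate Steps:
z(H) = √(-10 + H)/5 (z(H) = √(H - 10)/5 = √(-10 + H)/5)
s(J, C) = 3 + J (s(J, C) = J + 3 = 3 + J)
(s(-8, 6*(-4)) - 146/z(9))² = ((3 - 8) - 146*5/√(-10 + 9))² = (-5 - 146*(-5*I))² = (-5 - (-730)*I)² = (-5 + 730*I)²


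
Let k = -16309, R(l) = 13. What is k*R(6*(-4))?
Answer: -212017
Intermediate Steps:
k*R(6*(-4)) = -16309*13 = -212017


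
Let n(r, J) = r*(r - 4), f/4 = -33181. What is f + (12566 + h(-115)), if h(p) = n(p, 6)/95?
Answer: -2280265/19 ≈ -1.2001e+5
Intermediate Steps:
f = -132724 (f = 4*(-33181) = -132724)
n(r, J) = r*(-4 + r)
h(p) = p*(-4 + p)/95 (h(p) = (p*(-4 + p))/95 = (p*(-4 + p))*(1/95) = p*(-4 + p)/95)
f + (12566 + h(-115)) = -132724 + (12566 + (1/95)*(-115)*(-4 - 115)) = -132724 + (12566 + (1/95)*(-115)*(-119)) = -132724 + (12566 + 2737/19) = -132724 + 241491/19 = -2280265/19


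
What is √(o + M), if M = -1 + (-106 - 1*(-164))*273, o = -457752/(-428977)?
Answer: √2913805078033361/428977 ≈ 125.83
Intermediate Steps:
o = 457752/428977 (o = -457752*(-1/428977) = 457752/428977 ≈ 1.0671)
M = 15833 (M = -1 + (-106 + 164)*273 = -1 + 58*273 = -1 + 15834 = 15833)
√(o + M) = √(457752/428977 + 15833) = √(6792450593/428977) = √2913805078033361/428977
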